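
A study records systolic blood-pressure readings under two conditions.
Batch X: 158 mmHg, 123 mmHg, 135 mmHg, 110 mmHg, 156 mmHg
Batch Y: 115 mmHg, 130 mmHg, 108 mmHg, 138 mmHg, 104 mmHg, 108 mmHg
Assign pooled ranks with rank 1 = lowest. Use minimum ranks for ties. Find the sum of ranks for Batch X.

Sorted (ascending): 104, 108, 108, 110, 115, 123, 130, 135, 138, 156, 158
The 2 values of 108 occupy positions 2–3 → each gets rank 2.
Batch X values → pooled ranks: 158→11, 123→6, 135→8, 110→4, 156→10
Rank sum = 11 + 6 + 8 + 4 + 10 = 39

39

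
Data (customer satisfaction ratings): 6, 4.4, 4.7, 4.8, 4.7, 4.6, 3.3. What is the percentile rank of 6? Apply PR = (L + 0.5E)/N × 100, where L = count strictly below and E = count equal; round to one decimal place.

N = 7.
Strictly below 6: 6. Equal to 6: 1.
PR = (6 + 0.5·1)/7 × 100 = 92.9

92.9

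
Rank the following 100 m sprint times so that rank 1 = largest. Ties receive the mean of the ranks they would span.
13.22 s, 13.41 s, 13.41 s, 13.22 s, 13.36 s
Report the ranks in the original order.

4.5, 1.5, 1.5, 4.5, 3

Sorted (descending): 13.41, 13.41, 13.36, 13.22, 13.22
The 2 values of 13.41 occupy positions 1–2 → average rank (1+2)/2 = 1.5.
The 2 values of 13.22 occupy positions 4–5 → average rank (4+5)/2 = 4.5.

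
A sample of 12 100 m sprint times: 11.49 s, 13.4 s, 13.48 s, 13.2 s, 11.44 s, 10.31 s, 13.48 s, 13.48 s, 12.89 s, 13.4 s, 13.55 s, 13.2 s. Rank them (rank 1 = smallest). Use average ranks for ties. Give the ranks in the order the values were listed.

Sorted (ascending): 10.31, 11.44, 11.49, 12.89, 13.2, 13.2, 13.4, 13.4, 13.48, 13.48, 13.48, 13.55
The 2 values of 13.2 occupy positions 5–6 → average rank (5+6)/2 = 5.5.
The 2 values of 13.4 occupy positions 7–8 → average rank (7+8)/2 = 7.5.
The 3 values of 13.48 occupy positions 9–11 → average rank 10.

3, 7.5, 10, 5.5, 2, 1, 10, 10, 4, 7.5, 12, 5.5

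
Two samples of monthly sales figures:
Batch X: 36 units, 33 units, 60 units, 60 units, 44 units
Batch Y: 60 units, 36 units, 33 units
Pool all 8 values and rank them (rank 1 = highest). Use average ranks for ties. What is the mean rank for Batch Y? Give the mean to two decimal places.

Sorted (descending): 60, 60, 60, 44, 36, 36, 33, 33
The 3 values of 60 occupy positions 1–3 → average rank 2.
The 2 values of 36 occupy positions 5–6 → average rank (5+6)/2 = 5.5.
The 2 values of 33 occupy positions 7–8 → average rank (7+8)/2 = 7.5.
Batch Y values → pooled ranks: 60→2, 36→5.5, 33→7.5
Mean rank = (2 + 5.5 + 7.5) / 3 = 5.00

5.00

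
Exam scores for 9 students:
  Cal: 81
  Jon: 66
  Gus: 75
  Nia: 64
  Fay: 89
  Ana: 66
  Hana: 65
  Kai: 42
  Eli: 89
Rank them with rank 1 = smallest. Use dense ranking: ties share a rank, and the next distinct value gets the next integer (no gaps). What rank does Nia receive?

Sorted (ascending): 42, 64, 65, 66, 66, 75, 81, 89, 89
The 2 values of 66 share dense rank 4.
The 2 values of 89 share dense rank 7.
Remaining distinct values take the next consecutive integers.
Nia has value 64 → rank 2.

2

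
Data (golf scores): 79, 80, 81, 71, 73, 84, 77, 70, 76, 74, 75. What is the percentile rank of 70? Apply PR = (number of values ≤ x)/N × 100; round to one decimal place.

N = 11.
Strictly below 70: 0. Equal to 70: 1.
PR = 1/11 × 100 = 9.1

9.1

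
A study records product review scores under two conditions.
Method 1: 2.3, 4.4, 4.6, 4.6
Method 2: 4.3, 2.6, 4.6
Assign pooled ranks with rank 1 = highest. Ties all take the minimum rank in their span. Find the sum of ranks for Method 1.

Sorted (descending): 4.6, 4.6, 4.6, 4.4, 4.3, 2.6, 2.3
The 3 values of 4.6 occupy positions 1–3 → each gets rank 1.
Method 1 values → pooled ranks: 2.3→7, 4.4→4, 4.6→1, 4.6→1
Rank sum = 7 + 4 + 1 + 1 = 13

13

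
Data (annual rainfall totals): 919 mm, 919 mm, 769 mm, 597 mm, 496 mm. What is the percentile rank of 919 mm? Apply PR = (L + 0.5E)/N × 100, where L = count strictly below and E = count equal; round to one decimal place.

80.0

N = 5.
Strictly below 919: 3. Equal to 919: 2.
PR = (3 + 0.5·2)/5 × 100 = 80.0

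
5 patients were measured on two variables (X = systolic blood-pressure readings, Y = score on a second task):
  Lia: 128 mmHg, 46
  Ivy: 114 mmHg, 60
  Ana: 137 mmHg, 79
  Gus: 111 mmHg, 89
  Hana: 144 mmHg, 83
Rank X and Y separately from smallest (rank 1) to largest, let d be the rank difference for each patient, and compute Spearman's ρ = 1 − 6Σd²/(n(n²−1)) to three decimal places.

Ranks of variable 1: 3, 2, 4, 1, 5
Ranks of variable 2: 1, 2, 3, 5, 4
d = r₁ − r₂: 2, 0, 1, -4, 1
d²: 4, 0, 1, 16, 1; Σd² = 22
ρ = 1 − 6·22/(5·24) = 1 − 132/120 = -0.100

-0.100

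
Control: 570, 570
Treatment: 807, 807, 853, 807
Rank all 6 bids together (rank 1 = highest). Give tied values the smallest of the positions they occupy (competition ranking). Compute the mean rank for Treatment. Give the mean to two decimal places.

1.75

Sorted (descending): 853, 807, 807, 807, 570, 570
The 3 values of 807 occupy positions 2–4 → each gets rank 2.
The 2 values of 570 occupy positions 5–6 → each gets rank 5.
Treatment values → pooled ranks: 807→2, 807→2, 853→1, 807→2
Mean rank = (2 + 2 + 1 + 2) / 4 = 1.75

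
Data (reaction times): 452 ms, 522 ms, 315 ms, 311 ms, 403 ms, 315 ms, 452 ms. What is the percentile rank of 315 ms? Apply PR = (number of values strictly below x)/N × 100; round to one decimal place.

14.3

N = 7.
Strictly below 315: 1. Equal to 315: 2.
PR = 1/7 × 100 = 14.3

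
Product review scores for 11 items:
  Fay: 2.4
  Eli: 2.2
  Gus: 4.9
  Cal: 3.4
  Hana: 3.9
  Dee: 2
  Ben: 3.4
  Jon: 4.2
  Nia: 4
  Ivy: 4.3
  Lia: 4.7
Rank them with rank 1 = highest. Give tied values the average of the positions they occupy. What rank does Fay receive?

Sorted (descending): 4.9, 4.7, 4.3, 4.2, 4, 3.9, 3.4, 3.4, 2.4, 2.2, 2
The 2 values of 3.4 occupy positions 7–8 → average rank (7+8)/2 = 7.5.
Fay has value 2.4 → rank 9.

9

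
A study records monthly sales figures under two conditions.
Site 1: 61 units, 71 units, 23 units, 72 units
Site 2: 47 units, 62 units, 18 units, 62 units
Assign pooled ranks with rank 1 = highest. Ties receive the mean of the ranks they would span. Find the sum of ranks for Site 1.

Sorted (descending): 72, 71, 62, 62, 61, 47, 23, 18
The 2 values of 62 occupy positions 3–4 → average rank (3+4)/2 = 3.5.
Site 1 values → pooled ranks: 61→5, 71→2, 23→7, 72→1
Rank sum = 5 + 2 + 7 + 1 = 15

15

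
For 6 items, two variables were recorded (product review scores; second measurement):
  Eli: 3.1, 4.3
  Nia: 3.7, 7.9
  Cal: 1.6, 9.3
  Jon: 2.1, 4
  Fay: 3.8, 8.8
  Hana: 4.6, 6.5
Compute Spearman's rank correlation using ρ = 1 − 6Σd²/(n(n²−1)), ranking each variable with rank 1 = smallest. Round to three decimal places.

Ranks of variable 1: 3, 4, 1, 2, 5, 6
Ranks of variable 2: 2, 4, 6, 1, 5, 3
d = r₁ − r₂: 1, 0, -5, 1, 0, 3
d²: 1, 0, 25, 1, 0, 9; Σd² = 36
ρ = 1 − 6·36/(6·35) = 1 − 216/210 = -0.029

-0.029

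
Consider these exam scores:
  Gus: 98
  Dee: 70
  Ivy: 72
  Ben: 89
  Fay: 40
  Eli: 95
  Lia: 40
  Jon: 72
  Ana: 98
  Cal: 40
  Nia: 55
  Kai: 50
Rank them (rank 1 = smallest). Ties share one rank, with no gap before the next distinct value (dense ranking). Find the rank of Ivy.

5

Sorted (ascending): 40, 40, 40, 50, 55, 70, 72, 72, 89, 95, 98, 98
The 3 values of 40 share dense rank 1.
The 2 values of 72 share dense rank 5.
The 2 values of 98 share dense rank 8.
Remaining distinct values take the next consecutive integers.
Ivy has value 72 → rank 5.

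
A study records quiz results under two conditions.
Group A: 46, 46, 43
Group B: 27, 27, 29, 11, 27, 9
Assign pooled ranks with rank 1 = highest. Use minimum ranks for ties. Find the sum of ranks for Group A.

5

Sorted (descending): 46, 46, 43, 29, 27, 27, 27, 11, 9
The 2 values of 46 occupy positions 1–2 → each gets rank 1.
The 3 values of 27 occupy positions 5–7 → each gets rank 5.
Group A values → pooled ranks: 46→1, 46→1, 43→3
Rank sum = 1 + 1 + 3 = 5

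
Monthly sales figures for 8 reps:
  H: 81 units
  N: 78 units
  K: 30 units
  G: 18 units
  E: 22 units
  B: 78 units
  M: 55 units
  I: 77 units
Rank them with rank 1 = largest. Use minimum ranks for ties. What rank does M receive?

5

Sorted (descending): 81, 78, 78, 77, 55, 30, 22, 18
The 2 values of 78 occupy positions 2–3 → each gets rank 2.
M has value 55 units → rank 5.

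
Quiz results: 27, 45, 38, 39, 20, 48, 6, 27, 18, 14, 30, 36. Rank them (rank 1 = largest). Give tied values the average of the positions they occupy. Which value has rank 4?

38

Sorted (descending): 48, 45, 39, 38, 36, 30, 27, 27, 20, 18, 14, 6
The 2 values of 27 occupy positions 7–8 → average rank (7+8)/2 = 7.5.
Rank 4 → value 38.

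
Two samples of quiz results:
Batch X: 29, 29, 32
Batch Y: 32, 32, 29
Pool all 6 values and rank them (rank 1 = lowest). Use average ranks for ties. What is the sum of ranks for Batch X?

Sorted (ascending): 29, 29, 29, 32, 32, 32
The 3 values of 29 occupy positions 1–3 → average rank 2.
The 3 values of 32 occupy positions 4–6 → average rank 5.
Batch X values → pooled ranks: 29→2, 29→2, 32→5
Rank sum = 2 + 2 + 5 = 9

9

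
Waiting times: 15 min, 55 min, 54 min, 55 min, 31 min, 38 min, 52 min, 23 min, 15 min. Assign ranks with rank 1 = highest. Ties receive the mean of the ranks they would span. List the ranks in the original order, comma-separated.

8.5, 1.5, 3, 1.5, 6, 5, 4, 7, 8.5

Sorted (descending): 55, 55, 54, 52, 38, 31, 23, 15, 15
The 2 values of 55 occupy positions 1–2 → average rank (1+2)/2 = 1.5.
The 2 values of 15 occupy positions 8–9 → average rank (8+9)/2 = 8.5.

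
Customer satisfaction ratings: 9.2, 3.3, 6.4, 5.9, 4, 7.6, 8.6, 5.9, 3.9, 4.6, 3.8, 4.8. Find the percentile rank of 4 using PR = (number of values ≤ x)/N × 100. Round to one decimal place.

33.3

N = 12.
Strictly below 4: 3. Equal to 4: 1.
PR = 4/12 × 100 = 33.3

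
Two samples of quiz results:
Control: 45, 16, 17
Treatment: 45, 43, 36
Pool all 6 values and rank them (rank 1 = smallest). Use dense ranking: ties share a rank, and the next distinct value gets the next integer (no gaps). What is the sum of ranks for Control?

8

Sorted (ascending): 16, 17, 36, 43, 45, 45
The 2 values of 45 share dense rank 5.
Remaining distinct values take the next consecutive integers.
Control values → pooled ranks: 45→5, 16→1, 17→2
Rank sum = 5 + 1 + 2 = 8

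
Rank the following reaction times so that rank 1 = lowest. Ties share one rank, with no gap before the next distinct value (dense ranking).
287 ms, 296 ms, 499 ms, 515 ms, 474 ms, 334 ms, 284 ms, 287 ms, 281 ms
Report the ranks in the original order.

3, 4, 7, 8, 6, 5, 2, 3, 1

Sorted (ascending): 281, 284, 287, 287, 296, 334, 474, 499, 515
The 2 values of 287 share dense rank 3.
Remaining distinct values take the next consecutive integers.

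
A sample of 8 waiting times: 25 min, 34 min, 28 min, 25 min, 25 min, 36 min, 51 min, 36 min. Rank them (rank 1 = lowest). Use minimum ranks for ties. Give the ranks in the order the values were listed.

Sorted (ascending): 25, 25, 25, 28, 34, 36, 36, 51
The 3 values of 25 occupy positions 1–3 → each gets rank 1.
The 2 values of 36 occupy positions 6–7 → each gets rank 6.

1, 5, 4, 1, 1, 6, 8, 6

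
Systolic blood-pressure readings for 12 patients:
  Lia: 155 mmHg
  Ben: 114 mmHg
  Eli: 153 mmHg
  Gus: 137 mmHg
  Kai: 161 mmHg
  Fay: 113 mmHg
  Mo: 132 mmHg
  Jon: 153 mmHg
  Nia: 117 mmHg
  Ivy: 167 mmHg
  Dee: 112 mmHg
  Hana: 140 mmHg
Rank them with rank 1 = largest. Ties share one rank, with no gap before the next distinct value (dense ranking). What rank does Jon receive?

Sorted (descending): 167, 161, 155, 153, 153, 140, 137, 132, 117, 114, 113, 112
The 2 values of 153 share dense rank 4.
Remaining distinct values take the next consecutive integers.
Jon has value 153 mmHg → rank 4.

4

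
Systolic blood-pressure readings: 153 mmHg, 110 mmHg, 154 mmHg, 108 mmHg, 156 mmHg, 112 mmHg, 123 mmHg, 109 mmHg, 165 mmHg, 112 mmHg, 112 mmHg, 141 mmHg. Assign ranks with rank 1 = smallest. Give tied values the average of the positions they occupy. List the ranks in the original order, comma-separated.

9, 3, 10, 1, 11, 5, 7, 2, 12, 5, 5, 8

Sorted (ascending): 108, 109, 110, 112, 112, 112, 123, 141, 153, 154, 156, 165
The 3 values of 112 occupy positions 4–6 → average rank 5.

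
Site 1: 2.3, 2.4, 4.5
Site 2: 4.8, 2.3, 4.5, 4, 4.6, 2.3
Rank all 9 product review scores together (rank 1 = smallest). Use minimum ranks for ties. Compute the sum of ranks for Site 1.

Sorted (ascending): 2.3, 2.3, 2.3, 2.4, 4, 4.5, 4.5, 4.6, 4.8
The 3 values of 2.3 occupy positions 1–3 → each gets rank 1.
The 2 values of 4.5 occupy positions 6–7 → each gets rank 6.
Site 1 values → pooled ranks: 2.3→1, 2.4→4, 4.5→6
Rank sum = 1 + 4 + 6 = 11

11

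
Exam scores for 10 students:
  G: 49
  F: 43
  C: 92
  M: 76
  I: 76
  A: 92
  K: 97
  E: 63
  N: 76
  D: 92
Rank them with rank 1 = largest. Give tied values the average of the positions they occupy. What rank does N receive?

Sorted (descending): 97, 92, 92, 92, 76, 76, 76, 63, 49, 43
The 3 values of 92 occupy positions 2–4 → average rank 3.
The 3 values of 76 occupy positions 5–7 → average rank 6.
N has value 76 → rank 6.

6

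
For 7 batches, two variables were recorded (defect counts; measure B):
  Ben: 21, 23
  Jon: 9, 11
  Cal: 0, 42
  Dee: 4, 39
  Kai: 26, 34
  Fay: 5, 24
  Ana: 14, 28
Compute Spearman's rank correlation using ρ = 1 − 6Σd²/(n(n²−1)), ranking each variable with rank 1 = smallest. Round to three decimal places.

-0.464

Ranks of variable 1: 6, 4, 1, 2, 7, 3, 5
Ranks of variable 2: 2, 1, 7, 6, 5, 3, 4
d = r₁ − r₂: 4, 3, -6, -4, 2, 0, 1
d²: 16, 9, 36, 16, 4, 0, 1; Σd² = 82
ρ = 1 − 6·82/(7·48) = 1 − 492/336 = -0.464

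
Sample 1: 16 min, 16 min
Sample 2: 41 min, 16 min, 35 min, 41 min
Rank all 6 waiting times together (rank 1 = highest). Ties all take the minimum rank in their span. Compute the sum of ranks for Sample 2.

Sorted (descending): 41, 41, 35, 16, 16, 16
The 2 values of 41 occupy positions 1–2 → each gets rank 1.
The 3 values of 16 occupy positions 4–6 → each gets rank 4.
Sample 2 values → pooled ranks: 41→1, 16→4, 35→3, 41→1
Rank sum = 1 + 4 + 3 + 1 = 9

9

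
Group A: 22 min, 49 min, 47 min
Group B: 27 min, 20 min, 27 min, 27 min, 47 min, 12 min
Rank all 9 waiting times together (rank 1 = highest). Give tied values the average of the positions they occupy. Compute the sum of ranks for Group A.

Sorted (descending): 49, 47, 47, 27, 27, 27, 22, 20, 12
The 2 values of 47 occupy positions 2–3 → average rank (2+3)/2 = 2.5.
The 3 values of 27 occupy positions 4–6 → average rank 5.
Group A values → pooled ranks: 22→7, 49→1, 47→2.5
Rank sum = 7 + 1 + 2.5 = 10.5

10.5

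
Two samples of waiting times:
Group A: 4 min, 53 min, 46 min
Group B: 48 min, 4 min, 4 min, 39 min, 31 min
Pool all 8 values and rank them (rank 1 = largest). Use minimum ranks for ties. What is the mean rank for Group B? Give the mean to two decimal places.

4.60

Sorted (descending): 53, 48, 46, 39, 31, 4, 4, 4
The 3 values of 4 occupy positions 6–8 → each gets rank 6.
Group B values → pooled ranks: 48→2, 4→6, 4→6, 39→4, 31→5
Mean rank = (2 + 6 + 6 + 4 + 5) / 5 = 4.60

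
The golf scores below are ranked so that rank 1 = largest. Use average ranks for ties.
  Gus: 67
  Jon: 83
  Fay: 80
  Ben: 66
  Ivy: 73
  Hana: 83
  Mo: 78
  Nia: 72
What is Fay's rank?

Sorted (descending): 83, 83, 80, 78, 73, 72, 67, 66
The 2 values of 83 occupy positions 1–2 → average rank (1+2)/2 = 1.5.
Fay has value 80 → rank 3.

3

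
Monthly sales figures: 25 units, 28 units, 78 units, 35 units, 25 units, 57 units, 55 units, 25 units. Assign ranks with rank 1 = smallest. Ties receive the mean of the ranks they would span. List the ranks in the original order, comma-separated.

Sorted (ascending): 25, 25, 25, 28, 35, 55, 57, 78
The 3 values of 25 occupy positions 1–3 → average rank 2.

2, 4, 8, 5, 2, 7, 6, 2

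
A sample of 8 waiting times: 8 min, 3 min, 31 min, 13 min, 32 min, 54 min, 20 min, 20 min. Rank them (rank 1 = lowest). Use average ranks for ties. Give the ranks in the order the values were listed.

2, 1, 6, 3, 7, 8, 4.5, 4.5

Sorted (ascending): 3, 8, 13, 20, 20, 31, 32, 54
The 2 values of 20 occupy positions 4–5 → average rank (4+5)/2 = 4.5.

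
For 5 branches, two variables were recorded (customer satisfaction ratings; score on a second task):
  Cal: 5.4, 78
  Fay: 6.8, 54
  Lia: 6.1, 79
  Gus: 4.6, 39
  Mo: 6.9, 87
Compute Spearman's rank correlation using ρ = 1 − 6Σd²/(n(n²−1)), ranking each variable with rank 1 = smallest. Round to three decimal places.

0.700

Ranks of variable 1: 2, 4, 3, 1, 5
Ranks of variable 2: 3, 2, 4, 1, 5
d = r₁ − r₂: -1, 2, -1, 0, 0
d²: 1, 4, 1, 0, 0; Σd² = 6
ρ = 1 − 6·6/(5·24) = 1 − 36/120 = 0.700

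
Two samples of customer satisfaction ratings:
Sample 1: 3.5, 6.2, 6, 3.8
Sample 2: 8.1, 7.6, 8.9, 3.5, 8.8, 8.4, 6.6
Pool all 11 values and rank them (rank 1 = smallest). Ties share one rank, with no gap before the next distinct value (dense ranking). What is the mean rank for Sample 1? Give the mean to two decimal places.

Sorted (ascending): 3.5, 3.5, 3.8, 6, 6.2, 6.6, 7.6, 8.1, 8.4, 8.8, 8.9
The 2 values of 3.5 share dense rank 1.
Remaining distinct values take the next consecutive integers.
Sample 1 values → pooled ranks: 3.5→1, 6.2→4, 6→3, 3.8→2
Mean rank = (1 + 4 + 3 + 2) / 4 = 2.50

2.50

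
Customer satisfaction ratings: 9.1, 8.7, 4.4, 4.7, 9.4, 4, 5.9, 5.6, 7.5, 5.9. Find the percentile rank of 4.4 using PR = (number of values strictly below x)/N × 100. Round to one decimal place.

N = 10.
Strictly below 4.4: 1. Equal to 4.4: 1.
PR = 1/10 × 100 = 10.0

10.0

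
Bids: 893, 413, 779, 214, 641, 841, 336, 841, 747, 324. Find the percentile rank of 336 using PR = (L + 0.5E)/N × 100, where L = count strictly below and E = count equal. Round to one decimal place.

25.0

N = 10.
Strictly below 336: 2. Equal to 336: 1.
PR = (2 + 0.5·1)/10 × 100 = 25.0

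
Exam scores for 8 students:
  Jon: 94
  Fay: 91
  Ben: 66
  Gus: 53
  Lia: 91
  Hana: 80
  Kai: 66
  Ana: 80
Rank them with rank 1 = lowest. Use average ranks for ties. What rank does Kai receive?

Sorted (ascending): 53, 66, 66, 80, 80, 91, 91, 94
The 2 values of 66 occupy positions 2–3 → average rank (2+3)/2 = 2.5.
The 2 values of 80 occupy positions 4–5 → average rank (4+5)/2 = 4.5.
The 2 values of 91 occupy positions 6–7 → average rank (6+7)/2 = 6.5.
Kai has value 66 → rank 2.5.

2.5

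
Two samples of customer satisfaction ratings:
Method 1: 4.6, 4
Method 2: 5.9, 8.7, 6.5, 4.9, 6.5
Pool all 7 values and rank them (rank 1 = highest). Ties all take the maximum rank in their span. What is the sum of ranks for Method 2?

Sorted (descending): 8.7, 6.5, 6.5, 5.9, 4.9, 4.6, 4
The 2 values of 6.5 occupy positions 2–3 → each gets rank 3.
Method 2 values → pooled ranks: 5.9→4, 8.7→1, 6.5→3, 4.9→5, 6.5→3
Rank sum = 4 + 1 + 3 + 5 + 3 = 16

16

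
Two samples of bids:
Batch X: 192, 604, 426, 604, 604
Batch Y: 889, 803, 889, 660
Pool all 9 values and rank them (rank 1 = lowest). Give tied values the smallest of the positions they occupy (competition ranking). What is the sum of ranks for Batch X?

12

Sorted (ascending): 192, 426, 604, 604, 604, 660, 803, 889, 889
The 3 values of 604 occupy positions 3–5 → each gets rank 3.
The 2 values of 889 occupy positions 8–9 → each gets rank 8.
Batch X values → pooled ranks: 192→1, 604→3, 426→2, 604→3, 604→3
Rank sum = 1 + 3 + 2 + 3 + 3 = 12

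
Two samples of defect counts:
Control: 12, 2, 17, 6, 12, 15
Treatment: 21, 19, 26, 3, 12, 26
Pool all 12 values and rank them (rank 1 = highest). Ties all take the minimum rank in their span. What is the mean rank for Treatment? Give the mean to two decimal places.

Sorted (descending): 26, 26, 21, 19, 17, 15, 12, 12, 12, 6, 3, 2
The 2 values of 26 occupy positions 1–2 → each gets rank 1.
The 3 values of 12 occupy positions 7–9 → each gets rank 7.
Treatment values → pooled ranks: 21→3, 19→4, 26→1, 3→11, 12→7, 26→1
Mean rank = (3 + 4 + 1 + 11 + 7 + 1) / 6 = 4.50

4.50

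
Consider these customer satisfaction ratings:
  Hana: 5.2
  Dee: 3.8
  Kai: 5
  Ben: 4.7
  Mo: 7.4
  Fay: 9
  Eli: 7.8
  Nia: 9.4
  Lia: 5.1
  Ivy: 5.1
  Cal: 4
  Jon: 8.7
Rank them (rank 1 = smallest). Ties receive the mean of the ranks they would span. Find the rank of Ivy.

5.5

Sorted (ascending): 3.8, 4, 4.7, 5, 5.1, 5.1, 5.2, 7.4, 7.8, 8.7, 9, 9.4
The 2 values of 5.1 occupy positions 5–6 → average rank (5+6)/2 = 5.5.
Ivy has value 5.1 → rank 5.5.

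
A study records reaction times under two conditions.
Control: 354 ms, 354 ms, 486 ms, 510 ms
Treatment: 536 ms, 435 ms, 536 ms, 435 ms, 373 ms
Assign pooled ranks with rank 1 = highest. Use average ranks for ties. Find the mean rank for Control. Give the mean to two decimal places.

Sorted (descending): 536, 536, 510, 486, 435, 435, 373, 354, 354
The 2 values of 536 occupy positions 1–2 → average rank (1+2)/2 = 1.5.
The 2 values of 435 occupy positions 5–6 → average rank (5+6)/2 = 5.5.
The 2 values of 354 occupy positions 8–9 → average rank (8+9)/2 = 8.5.
Control values → pooled ranks: 354→8.5, 354→8.5, 486→4, 510→3
Mean rank = (8.5 + 8.5 + 4 + 3) / 4 = 6.00

6.00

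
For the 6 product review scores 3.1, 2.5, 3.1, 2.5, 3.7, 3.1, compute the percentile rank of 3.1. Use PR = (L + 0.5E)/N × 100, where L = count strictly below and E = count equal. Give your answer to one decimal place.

58.3

N = 6.
Strictly below 3.1: 2. Equal to 3.1: 3.
PR = (2 + 0.5·3)/6 × 100 = 58.3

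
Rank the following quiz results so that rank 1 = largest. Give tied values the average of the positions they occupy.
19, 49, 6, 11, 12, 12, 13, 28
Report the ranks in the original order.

Sorted (descending): 49, 28, 19, 13, 12, 12, 11, 6
The 2 values of 12 occupy positions 5–6 → average rank (5+6)/2 = 5.5.

3, 1, 8, 7, 5.5, 5.5, 4, 2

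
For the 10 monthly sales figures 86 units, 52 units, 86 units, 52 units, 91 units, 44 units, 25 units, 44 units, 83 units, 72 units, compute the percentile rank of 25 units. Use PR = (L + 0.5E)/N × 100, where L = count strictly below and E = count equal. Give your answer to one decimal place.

5.0

N = 10.
Strictly below 25: 0. Equal to 25: 1.
PR = (0 + 0.5·1)/10 × 100 = 5.0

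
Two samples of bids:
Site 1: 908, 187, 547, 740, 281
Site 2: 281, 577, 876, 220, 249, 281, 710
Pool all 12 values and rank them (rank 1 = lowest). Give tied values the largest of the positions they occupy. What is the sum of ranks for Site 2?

Sorted (ascending): 187, 220, 249, 281, 281, 281, 547, 577, 710, 740, 876, 908
The 3 values of 281 occupy positions 4–6 → each gets rank 6.
Site 2 values → pooled ranks: 281→6, 577→8, 876→11, 220→2, 249→3, 281→6, 710→9
Rank sum = 6 + 8 + 11 + 2 + 3 + 6 + 9 = 45

45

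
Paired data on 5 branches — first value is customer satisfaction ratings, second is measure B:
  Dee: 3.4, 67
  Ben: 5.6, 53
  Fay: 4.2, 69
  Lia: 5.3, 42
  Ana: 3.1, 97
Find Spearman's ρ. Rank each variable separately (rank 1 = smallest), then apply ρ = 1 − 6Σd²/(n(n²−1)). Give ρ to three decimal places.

-0.800

Ranks of variable 1: 2, 5, 3, 4, 1
Ranks of variable 2: 3, 2, 4, 1, 5
d = r₁ − r₂: -1, 3, -1, 3, -4
d²: 1, 9, 1, 9, 16; Σd² = 36
ρ = 1 − 6·36/(5·24) = 1 − 216/120 = -0.800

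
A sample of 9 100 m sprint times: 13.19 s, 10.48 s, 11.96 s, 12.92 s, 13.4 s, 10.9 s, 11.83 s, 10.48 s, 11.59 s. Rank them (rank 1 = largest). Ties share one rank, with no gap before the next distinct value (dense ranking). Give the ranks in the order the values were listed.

2, 8, 4, 3, 1, 7, 5, 8, 6

Sorted (descending): 13.4, 13.19, 12.92, 11.96, 11.83, 11.59, 10.9, 10.48, 10.48
The 2 values of 10.48 share dense rank 8.
Remaining distinct values take the next consecutive integers.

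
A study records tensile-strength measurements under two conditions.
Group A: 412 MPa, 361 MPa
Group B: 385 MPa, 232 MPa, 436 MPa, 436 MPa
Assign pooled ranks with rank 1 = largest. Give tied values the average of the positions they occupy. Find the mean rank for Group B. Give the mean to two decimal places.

3.25

Sorted (descending): 436, 436, 412, 385, 361, 232
The 2 values of 436 occupy positions 1–2 → average rank (1+2)/2 = 1.5.
Group B values → pooled ranks: 385→4, 232→6, 436→1.5, 436→1.5
Mean rank = (4 + 6 + 1.5 + 1.5) / 4 = 3.25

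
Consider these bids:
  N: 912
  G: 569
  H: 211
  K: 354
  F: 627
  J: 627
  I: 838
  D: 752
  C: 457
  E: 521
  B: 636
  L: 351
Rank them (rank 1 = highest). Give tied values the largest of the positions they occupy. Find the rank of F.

6

Sorted (descending): 912, 838, 752, 636, 627, 627, 569, 521, 457, 354, 351, 211
The 2 values of 627 occupy positions 5–6 → each gets rank 6.
F has value 627 → rank 6.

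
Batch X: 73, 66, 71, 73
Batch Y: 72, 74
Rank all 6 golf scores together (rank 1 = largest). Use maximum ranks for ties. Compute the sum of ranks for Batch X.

17

Sorted (descending): 74, 73, 73, 72, 71, 66
The 2 values of 73 occupy positions 2–3 → each gets rank 3.
Batch X values → pooled ranks: 73→3, 66→6, 71→5, 73→3
Rank sum = 3 + 6 + 5 + 3 = 17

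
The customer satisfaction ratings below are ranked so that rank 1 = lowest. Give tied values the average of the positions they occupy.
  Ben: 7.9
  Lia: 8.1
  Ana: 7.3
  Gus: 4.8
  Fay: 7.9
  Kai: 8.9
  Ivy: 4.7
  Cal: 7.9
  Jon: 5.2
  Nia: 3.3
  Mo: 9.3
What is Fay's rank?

Sorted (ascending): 3.3, 4.7, 4.8, 5.2, 7.3, 7.9, 7.9, 7.9, 8.1, 8.9, 9.3
The 3 values of 7.9 occupy positions 6–8 → average rank 7.
Fay has value 7.9 → rank 7.

7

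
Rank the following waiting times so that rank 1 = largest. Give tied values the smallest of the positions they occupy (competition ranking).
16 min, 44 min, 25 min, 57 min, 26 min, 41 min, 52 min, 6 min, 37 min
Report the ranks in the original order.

8, 3, 7, 1, 6, 4, 2, 9, 5

Sorted (descending): 57, 52, 44, 41, 37, 26, 25, 16, 6
No ties — each value takes its position as its rank.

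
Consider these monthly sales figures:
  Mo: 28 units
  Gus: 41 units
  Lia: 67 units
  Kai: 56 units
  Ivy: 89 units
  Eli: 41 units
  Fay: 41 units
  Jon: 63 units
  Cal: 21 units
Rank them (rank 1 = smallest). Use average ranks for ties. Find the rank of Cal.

Sorted (ascending): 21, 28, 41, 41, 41, 56, 63, 67, 89
The 3 values of 41 occupy positions 3–5 → average rank 4.
Cal has value 21 units → rank 1.

1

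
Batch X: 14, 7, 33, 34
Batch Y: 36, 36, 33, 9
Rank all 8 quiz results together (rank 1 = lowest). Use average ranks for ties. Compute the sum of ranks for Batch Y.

21.5

Sorted (ascending): 7, 9, 14, 33, 33, 34, 36, 36
The 2 values of 33 occupy positions 4–5 → average rank (4+5)/2 = 4.5.
The 2 values of 36 occupy positions 7–8 → average rank (7+8)/2 = 7.5.
Batch Y values → pooled ranks: 36→7.5, 36→7.5, 33→4.5, 9→2
Rank sum = 7.5 + 7.5 + 4.5 + 2 = 21.5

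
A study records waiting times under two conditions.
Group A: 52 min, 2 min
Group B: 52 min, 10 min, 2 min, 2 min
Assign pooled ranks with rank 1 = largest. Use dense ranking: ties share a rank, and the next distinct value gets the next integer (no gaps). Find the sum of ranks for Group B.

9

Sorted (descending): 52, 52, 10, 2, 2, 2
The 2 values of 52 share dense rank 1.
The 3 values of 2 share dense rank 3.
Remaining distinct values take the next consecutive integers.
Group B values → pooled ranks: 52→1, 10→2, 2→3, 2→3
Rank sum = 1 + 2 + 3 + 3 = 9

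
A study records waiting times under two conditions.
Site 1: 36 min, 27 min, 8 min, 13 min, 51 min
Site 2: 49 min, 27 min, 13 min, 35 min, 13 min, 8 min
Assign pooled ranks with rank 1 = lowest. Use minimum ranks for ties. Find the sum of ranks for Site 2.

Sorted (ascending): 8, 8, 13, 13, 13, 27, 27, 35, 36, 49, 51
The 2 values of 8 occupy positions 1–2 → each gets rank 1.
The 3 values of 13 occupy positions 3–5 → each gets rank 3.
The 2 values of 27 occupy positions 6–7 → each gets rank 6.
Site 2 values → pooled ranks: 49→10, 27→6, 13→3, 35→8, 13→3, 8→1
Rank sum = 10 + 6 + 3 + 8 + 3 + 1 = 31

31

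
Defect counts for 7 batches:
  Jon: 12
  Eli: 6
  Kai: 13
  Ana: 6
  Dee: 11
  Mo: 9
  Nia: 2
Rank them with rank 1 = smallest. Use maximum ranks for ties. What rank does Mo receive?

Sorted (ascending): 2, 6, 6, 9, 11, 12, 13
The 2 values of 6 occupy positions 2–3 → each gets rank 3.
Mo has value 9 → rank 4.

4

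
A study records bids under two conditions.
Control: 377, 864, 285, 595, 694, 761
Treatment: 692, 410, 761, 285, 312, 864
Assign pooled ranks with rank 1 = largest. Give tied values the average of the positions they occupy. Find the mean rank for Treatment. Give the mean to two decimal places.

Sorted (descending): 864, 864, 761, 761, 694, 692, 595, 410, 377, 312, 285, 285
The 2 values of 864 occupy positions 1–2 → average rank (1+2)/2 = 1.5.
The 2 values of 761 occupy positions 3–4 → average rank (3+4)/2 = 3.5.
The 2 values of 285 occupy positions 11–12 → average rank (11+12)/2 = 11.5.
Treatment values → pooled ranks: 692→6, 410→8, 761→3.5, 285→11.5, 312→10, 864→1.5
Mean rank = (6 + 8 + 3.5 + 11.5 + 10 + 1.5) / 6 = 6.75

6.75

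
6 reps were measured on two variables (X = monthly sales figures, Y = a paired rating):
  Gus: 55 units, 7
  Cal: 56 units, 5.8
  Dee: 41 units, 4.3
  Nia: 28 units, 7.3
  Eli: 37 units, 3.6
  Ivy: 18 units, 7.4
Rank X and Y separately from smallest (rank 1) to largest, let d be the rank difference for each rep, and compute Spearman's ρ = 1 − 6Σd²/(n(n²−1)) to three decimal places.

-0.486

Ranks of variable 1: 5, 6, 4, 2, 3, 1
Ranks of variable 2: 4, 3, 2, 5, 1, 6
d = r₁ − r₂: 1, 3, 2, -3, 2, -5
d²: 1, 9, 4, 9, 4, 25; Σd² = 52
ρ = 1 − 6·52/(6·35) = 1 − 312/210 = -0.486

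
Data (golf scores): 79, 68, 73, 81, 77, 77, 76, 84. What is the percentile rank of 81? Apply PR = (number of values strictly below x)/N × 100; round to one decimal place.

75.0

N = 8.
Strictly below 81: 6. Equal to 81: 1.
PR = 6/8 × 100 = 75.0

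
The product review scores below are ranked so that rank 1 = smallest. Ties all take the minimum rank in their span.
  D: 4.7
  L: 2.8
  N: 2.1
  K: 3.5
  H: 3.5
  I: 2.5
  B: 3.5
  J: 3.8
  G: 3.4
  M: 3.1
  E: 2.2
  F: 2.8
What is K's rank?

8

Sorted (ascending): 2.1, 2.2, 2.5, 2.8, 2.8, 3.1, 3.4, 3.5, 3.5, 3.5, 3.8, 4.7
The 2 values of 2.8 occupy positions 4–5 → each gets rank 4.
The 3 values of 3.5 occupy positions 8–10 → each gets rank 8.
K has value 3.5 → rank 8.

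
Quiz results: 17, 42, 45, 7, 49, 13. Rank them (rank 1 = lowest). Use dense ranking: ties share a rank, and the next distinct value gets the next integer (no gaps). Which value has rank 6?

49

Sorted (ascending): 7, 13, 17, 42, 45, 49
No ties — each value takes its position as its rank.
Rank 6 → value 49.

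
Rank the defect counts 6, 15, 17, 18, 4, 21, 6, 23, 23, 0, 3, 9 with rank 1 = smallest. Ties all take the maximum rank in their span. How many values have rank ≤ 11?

Sorted (ascending): 0, 3, 4, 6, 6, 9, 15, 17, 18, 21, 23, 23
The 2 values of 6 occupy positions 4–5 → each gets rank 5.
The 2 values of 23 occupy positions 11–12 → each gets rank 12.
Ranks ≤ 11: {1, 2, 3, 5, 5, 6, 7, 8, 9, 10} → 10 values.

10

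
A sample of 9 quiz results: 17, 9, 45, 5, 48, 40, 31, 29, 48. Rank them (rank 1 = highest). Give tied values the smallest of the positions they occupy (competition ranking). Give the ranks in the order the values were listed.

7, 8, 3, 9, 1, 4, 5, 6, 1

Sorted (descending): 48, 48, 45, 40, 31, 29, 17, 9, 5
The 2 values of 48 occupy positions 1–2 → each gets rank 1.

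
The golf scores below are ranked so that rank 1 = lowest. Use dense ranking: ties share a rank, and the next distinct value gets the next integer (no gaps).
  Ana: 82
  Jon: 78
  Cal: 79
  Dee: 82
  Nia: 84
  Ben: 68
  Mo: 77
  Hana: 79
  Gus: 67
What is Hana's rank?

Sorted (ascending): 67, 68, 77, 78, 79, 79, 82, 82, 84
The 2 values of 79 share dense rank 5.
The 2 values of 82 share dense rank 6.
Remaining distinct values take the next consecutive integers.
Hana has value 79 → rank 5.

5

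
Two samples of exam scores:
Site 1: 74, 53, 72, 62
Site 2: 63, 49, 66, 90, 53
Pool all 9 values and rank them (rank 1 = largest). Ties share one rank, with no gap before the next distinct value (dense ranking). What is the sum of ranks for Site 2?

25

Sorted (descending): 90, 74, 72, 66, 63, 62, 53, 53, 49
The 2 values of 53 share dense rank 7.
Remaining distinct values take the next consecutive integers.
Site 2 values → pooled ranks: 63→5, 49→8, 66→4, 90→1, 53→7
Rank sum = 5 + 8 + 4 + 1 + 7 = 25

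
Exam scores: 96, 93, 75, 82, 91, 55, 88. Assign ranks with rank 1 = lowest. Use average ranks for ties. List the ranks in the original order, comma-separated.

Sorted (ascending): 55, 75, 82, 88, 91, 93, 96
No ties — each value takes its position as its rank.

7, 6, 2, 3, 5, 1, 4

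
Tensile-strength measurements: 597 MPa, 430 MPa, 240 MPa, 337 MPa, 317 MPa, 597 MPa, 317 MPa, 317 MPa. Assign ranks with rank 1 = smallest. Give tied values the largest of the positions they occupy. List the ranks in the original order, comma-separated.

Sorted (ascending): 240, 317, 317, 317, 337, 430, 597, 597
The 3 values of 317 occupy positions 2–4 → each gets rank 4.
The 2 values of 597 occupy positions 7–8 → each gets rank 8.

8, 6, 1, 5, 4, 8, 4, 4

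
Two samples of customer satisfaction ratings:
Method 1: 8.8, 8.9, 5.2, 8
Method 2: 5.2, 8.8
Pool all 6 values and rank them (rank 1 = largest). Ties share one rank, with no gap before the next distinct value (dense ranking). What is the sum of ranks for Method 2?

6

Sorted (descending): 8.9, 8.8, 8.8, 8, 5.2, 5.2
The 2 values of 8.8 share dense rank 2.
The 2 values of 5.2 share dense rank 4.
Remaining distinct values take the next consecutive integers.
Method 2 values → pooled ranks: 5.2→4, 8.8→2
Rank sum = 4 + 2 = 6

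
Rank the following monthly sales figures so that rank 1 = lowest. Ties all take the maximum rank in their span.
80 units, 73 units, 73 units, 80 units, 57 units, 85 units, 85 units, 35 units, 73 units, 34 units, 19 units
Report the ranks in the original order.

Sorted (ascending): 19, 34, 35, 57, 73, 73, 73, 80, 80, 85, 85
The 3 values of 73 occupy positions 5–7 → each gets rank 7.
The 2 values of 80 occupy positions 8–9 → each gets rank 9.
The 2 values of 85 occupy positions 10–11 → each gets rank 11.

9, 7, 7, 9, 4, 11, 11, 3, 7, 2, 1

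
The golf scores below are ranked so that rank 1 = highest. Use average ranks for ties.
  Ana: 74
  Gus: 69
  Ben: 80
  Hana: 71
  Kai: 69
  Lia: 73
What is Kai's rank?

Sorted (descending): 80, 74, 73, 71, 69, 69
The 2 values of 69 occupy positions 5–6 → average rank (5+6)/2 = 5.5.
Kai has value 69 → rank 5.5.

5.5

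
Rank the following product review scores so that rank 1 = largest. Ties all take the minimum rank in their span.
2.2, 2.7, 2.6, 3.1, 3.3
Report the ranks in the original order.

5, 3, 4, 2, 1

Sorted (descending): 3.3, 3.1, 2.7, 2.6, 2.2
No ties — each value takes its position as its rank.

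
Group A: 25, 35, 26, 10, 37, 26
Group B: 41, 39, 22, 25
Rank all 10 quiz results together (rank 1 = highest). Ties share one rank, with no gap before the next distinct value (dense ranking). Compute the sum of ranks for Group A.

31

Sorted (descending): 41, 39, 37, 35, 26, 26, 25, 25, 22, 10
The 2 values of 26 share dense rank 5.
The 2 values of 25 share dense rank 6.
Remaining distinct values take the next consecutive integers.
Group A values → pooled ranks: 25→6, 35→4, 26→5, 10→8, 37→3, 26→5
Rank sum = 6 + 4 + 5 + 8 + 3 + 5 = 31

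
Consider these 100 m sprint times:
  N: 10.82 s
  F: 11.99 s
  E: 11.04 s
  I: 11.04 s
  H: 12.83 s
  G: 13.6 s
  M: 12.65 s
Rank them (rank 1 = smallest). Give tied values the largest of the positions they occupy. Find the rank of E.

3

Sorted (ascending): 10.82, 11.04, 11.04, 11.99, 12.65, 12.83, 13.6
The 2 values of 11.04 occupy positions 2–3 → each gets rank 3.
E has value 11.04 s → rank 3.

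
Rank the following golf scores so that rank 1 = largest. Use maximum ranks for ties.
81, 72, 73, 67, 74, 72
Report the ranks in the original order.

Sorted (descending): 81, 74, 73, 72, 72, 67
The 2 values of 72 occupy positions 4–5 → each gets rank 5.

1, 5, 3, 6, 2, 5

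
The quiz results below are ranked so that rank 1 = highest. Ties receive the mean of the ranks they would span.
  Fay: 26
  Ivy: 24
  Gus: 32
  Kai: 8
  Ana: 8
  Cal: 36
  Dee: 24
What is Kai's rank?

6.5

Sorted (descending): 36, 32, 26, 24, 24, 8, 8
The 2 values of 24 occupy positions 4–5 → average rank (4+5)/2 = 4.5.
The 2 values of 8 occupy positions 6–7 → average rank (6+7)/2 = 6.5.
Kai has value 8 → rank 6.5.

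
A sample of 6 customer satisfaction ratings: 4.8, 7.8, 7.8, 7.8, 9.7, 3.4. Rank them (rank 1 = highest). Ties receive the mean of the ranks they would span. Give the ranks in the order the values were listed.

5, 3, 3, 3, 1, 6

Sorted (descending): 9.7, 7.8, 7.8, 7.8, 4.8, 3.4
The 3 values of 7.8 occupy positions 2–4 → average rank 3.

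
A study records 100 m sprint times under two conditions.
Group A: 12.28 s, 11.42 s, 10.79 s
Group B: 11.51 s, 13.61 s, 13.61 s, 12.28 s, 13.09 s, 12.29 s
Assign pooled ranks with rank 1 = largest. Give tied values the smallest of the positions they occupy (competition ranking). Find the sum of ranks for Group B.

Sorted (descending): 13.61, 13.61, 13.09, 12.29, 12.28, 12.28, 11.51, 11.42, 10.79
The 2 values of 13.61 occupy positions 1–2 → each gets rank 1.
The 2 values of 12.28 occupy positions 5–6 → each gets rank 5.
Group B values → pooled ranks: 11.51→7, 13.61→1, 13.61→1, 12.28→5, 13.09→3, 12.29→4
Rank sum = 7 + 1 + 1 + 5 + 3 + 4 = 21

21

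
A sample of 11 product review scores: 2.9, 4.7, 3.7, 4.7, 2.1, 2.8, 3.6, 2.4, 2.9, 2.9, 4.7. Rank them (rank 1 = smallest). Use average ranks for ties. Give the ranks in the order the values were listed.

Sorted (ascending): 2.1, 2.4, 2.8, 2.9, 2.9, 2.9, 3.6, 3.7, 4.7, 4.7, 4.7
The 3 values of 2.9 occupy positions 4–6 → average rank 5.
The 3 values of 4.7 occupy positions 9–11 → average rank 10.

5, 10, 8, 10, 1, 3, 7, 2, 5, 5, 10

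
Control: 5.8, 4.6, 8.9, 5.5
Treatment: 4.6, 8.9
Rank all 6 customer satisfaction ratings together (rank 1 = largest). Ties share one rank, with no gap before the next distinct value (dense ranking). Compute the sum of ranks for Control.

10

Sorted (descending): 8.9, 8.9, 5.8, 5.5, 4.6, 4.6
The 2 values of 8.9 share dense rank 1.
The 2 values of 4.6 share dense rank 4.
Remaining distinct values take the next consecutive integers.
Control values → pooled ranks: 5.8→2, 4.6→4, 8.9→1, 5.5→3
Rank sum = 2 + 4 + 1 + 3 = 10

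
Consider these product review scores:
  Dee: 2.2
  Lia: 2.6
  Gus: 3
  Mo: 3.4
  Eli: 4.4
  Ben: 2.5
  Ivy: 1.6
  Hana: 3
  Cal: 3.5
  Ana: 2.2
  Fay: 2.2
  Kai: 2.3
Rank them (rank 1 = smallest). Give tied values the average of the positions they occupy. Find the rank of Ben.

6

Sorted (ascending): 1.6, 2.2, 2.2, 2.2, 2.3, 2.5, 2.6, 3, 3, 3.4, 3.5, 4.4
The 3 values of 2.2 occupy positions 2–4 → average rank 3.
The 2 values of 3 occupy positions 8–9 → average rank (8+9)/2 = 8.5.
Ben has value 2.5 → rank 6.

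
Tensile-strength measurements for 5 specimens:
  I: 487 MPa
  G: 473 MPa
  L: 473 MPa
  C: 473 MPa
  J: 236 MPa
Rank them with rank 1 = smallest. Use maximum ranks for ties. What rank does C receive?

4

Sorted (ascending): 236, 473, 473, 473, 487
The 3 values of 473 occupy positions 2–4 → each gets rank 4.
C has value 473 MPa → rank 4.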